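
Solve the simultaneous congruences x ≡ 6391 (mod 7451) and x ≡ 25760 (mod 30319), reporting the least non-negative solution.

24766064

Write x = 6391 + 7451·k. Then 7451·k ≡ 25760 − 6391 ≡ 19369 (mod 30319).
Need 7451⁻¹ mod 30319. Extended Euclid on (30319, 7451):
30319 = 4·7451 + 515
7451 = 14·515 + 241
515 = 2·241 + 33
241 = 7·33 + 10
33 = 3·10 + 3
10 = 3·3 + 1
3 = 3·1 + 0
Back-substitute:
1 = 10 − 3·3
1 = −3·33 + 10·10
1 = 10·241 − 73·33
1 = −73·515 + 156·241
1 = 156·7451 − 2257·515
1 = −2257·30319 + 9184·7451
7451⁻¹ ≡ 9184 (mod 30319), so k ≡ 9184·19369 ≡ 3323 (mod 30319).
x = 6391 + 7451·3323 = 24766064.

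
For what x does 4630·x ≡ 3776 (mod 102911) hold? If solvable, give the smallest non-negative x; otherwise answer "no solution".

36542

First find gcd(4630, 102911):
102911 = 22·4630 + 1051
4630 = 4·1051 + 426
1051 = 2·426 + 199
426 = 2·199 + 28
199 = 7·28 + 3
28 = 9·3 + 1
3 = 3·1 + 0
gcd = 1, so a unique solution mod 102911 exists.
Back-substitute for the Bézout coefficients:
1 = 28 − 9·3
1 = −9·199 + 64·28
1 = 64·426 − 137·199
1 = −137·1051 + 338·426
1 = 338·4630 − 1489·1051
1 = −1489·102911 + 33096·4630
So 4630·(33096) ≡ 1 (mod 102911), giving 4630⁻¹ ≡ 33096.
x ≡ 4630⁻¹·3776 ≡ 33096·3776 ≡ 36542 (mod 102911).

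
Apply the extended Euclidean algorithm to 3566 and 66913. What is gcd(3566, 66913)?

Apply Euclid's algorithm to 66913 and 3566:
66913 = 18*3566 + 2725
3566 = 1*2725 + 841
2725 = 3*841 + 202
841 = 4*202 + 33
202 = 6*33 + 4
33 = 8*4 + 1
4 = 4*1 + 0
gcd(3566, 66913) = 1.
Back-substituting:
1 = 33 − 8·4
1 = −8·202 + 49·33
1 = 49·841 − 204·202
1 = −204·2725 + 661·841
1 = 661·3566 − 865·2725
1 = −865·66913 + 16231·3566
So 1 = (-865)·66913 + (16231)·3566.

1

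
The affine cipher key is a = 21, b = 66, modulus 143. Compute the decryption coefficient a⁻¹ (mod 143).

109

Run Euclid on (143, 21):
143 = 6×21 + 17
21 = 1×17 + 4
17 = 4×4 + 1
4 = 4×1 + 0
The gcd is 1. Working backward:
1 = 17 − 4·4
1 = −4·21 + 5·17
1 = 5·143 − 34·21
Thus 21·(-34) ≡ 1 (mod 143); reducing, -34 mod 143 = 109.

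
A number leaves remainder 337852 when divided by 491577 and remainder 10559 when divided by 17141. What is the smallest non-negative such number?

8380742548

Write x = 337852 + 491577·k. Then 491577·k ≡ 10559 − 337852 ≡ 15527 (mod 17141).
Need 491577⁻¹ mod 17141. Extended Euclid on (17141, 11629):
17141 = 1×11629 + 5512
11629 = 2×5512 + 605
5512 = 9×605 + 67
605 = 9×67 + 2
67 = 33×2 + 1
2 = 2×1 + 0
Back-substitute:
1 = 67 − 33·2
1 = −33·605 + 298·67
1 = 298·5512 − 2715·605
1 = −2715·11629 + 5728·5512
1 = 5728·17141 − 8443·11629
491577⁻¹ ≡ 8698 (mod 17141), so k ≡ 8698·15527 ≡ 17048 (mod 17141).
x = 337852 + 491577·17048 = 8380742548.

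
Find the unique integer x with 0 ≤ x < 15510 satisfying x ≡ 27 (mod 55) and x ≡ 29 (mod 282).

11027

Write x = 27 + 55·k. Then 55·k ≡ 29 − 27 ≡ 2 (mod 282).
Need 55⁻¹ mod 282. Extended Euclid on (282, 55):
282 = 5×55 + 7
55 = 7×7 + 6
7 = 1×6 + 1
6 = 6×1 + 0
Back-substitute:
1 = 7 − 6
1 = −55 + 8·7
1 = 8·282 − 41·55
55⁻¹ ≡ 241 (mod 282), so k ≡ 241·2 ≡ 200 (mod 282).
x = 27 + 55·200 = 11027.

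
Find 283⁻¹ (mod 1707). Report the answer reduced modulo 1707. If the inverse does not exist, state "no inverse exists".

gcd(1707, 283) by repeated division:
1707 = 6×283 + 9
283 = 31×9 + 4
9 = 2×4 + 1
4 = 4×1 + 0
gcd = 1, so the inverse exists. Back-substitute:
1 = 9 − 2·4
1 = −2·283 + 63·9
1 = 63·1707 − 380·283
Hence 283⁻¹ ≡ -380 ≡ 1327 (mod 1707).

1327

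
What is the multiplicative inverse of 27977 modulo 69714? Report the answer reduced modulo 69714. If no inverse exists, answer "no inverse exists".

59951

gcd(69714, 27977) by repeated division:
69714 = 2×27977 + 13760
27977 = 2×13760 + 457
13760 = 30×457 + 50
457 = 9×50 + 7
50 = 7×7 + 1
7 = 7×1 + 0
The gcd is 1. Working backward:
1 = 50 − 7·7
1 = −7·457 + 64·50
1 = 64·13760 − 1927·457
1 = −1927·27977 + 3918·13760
1 = 3918·69714 − 9763·27977
Thus 27977·(-9763) ≡ 1 (mod 69714); reducing, -9763 mod 69714 = 59951.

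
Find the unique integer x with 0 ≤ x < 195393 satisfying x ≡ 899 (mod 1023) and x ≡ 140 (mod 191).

107291

Write x = 899 + 1023·k. Then 1023·k ≡ 140 − 899 ≡ 5 (mod 191).
Need 1023⁻¹ mod 191. Extended Euclid on (191, 68):
191 = 2·68 + 55
68 = 1·55 + 13
55 = 4·13 + 3
13 = 4·3 + 1
3 = 3·1 + 0
Back-substitute:
1 = 13 − 4·3
1 = −4·55 + 17·13
1 = 17·68 − 21·55
1 = −21·191 + 59·68
1023⁻¹ ≡ 59 (mod 191), so k ≡ 59·5 ≡ 104 (mod 191).
x = 899 + 1023·104 = 107291.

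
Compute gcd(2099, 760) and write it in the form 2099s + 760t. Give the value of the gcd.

Euclidean algorithm:
2099 = 2×760 + 579
760 = 1×579 + 181
579 = 3×181 + 36
181 = 5×36 + 1
36 = 36×1 + 0
gcd(2099, 760) = 1.
Express as a combination:
1 = 181 − 5·36
1 = −5·579 + 16·181
1 = 16·760 − 21·579
1 = −21·2099 + 58·760
So 1 = (-21)·2099 + (58)·760.

1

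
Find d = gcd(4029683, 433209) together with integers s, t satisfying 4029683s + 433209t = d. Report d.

7

Euclidean algorithm:
4029683 = 9*433209 + 130802
433209 = 3*130802 + 40803
130802 = 3*40803 + 8393
40803 = 4*8393 + 7231
8393 = 1*7231 + 1162
7231 = 6*1162 + 259
1162 = 4*259 + 126
259 = 2*126 + 7
126 = 18*7 + 0
gcd(4029683, 433209) = 7.
Working backward:
7 = 259 − 2·126
7 = −2·1162 + 9·259
7 = 9·7231 − 56·1162
7 = −56·8393 + 65·7231
7 = 65·40803 − 316·8393
7 = −316·130802 + 1013·40803
7 = 1013·433209 − 3355·130802
7 = −3355·4029683 + 31208·433209
So 7 = (-3355)·4029683 + (31208)·433209.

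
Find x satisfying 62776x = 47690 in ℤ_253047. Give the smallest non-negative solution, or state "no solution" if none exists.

First find gcd(62776, 253047):
253047 = 4*62776 + 1943
62776 = 32*1943 + 600
1943 = 3*600 + 143
600 = 4*143 + 28
143 = 5*28 + 3
28 = 9*3 + 1
3 = 3*1 + 0
gcd = 1, so a unique solution mod 253047 exists.
Back-substitute for the Bézout coefficients:
1 = 28 − 9·3
1 = −9·143 + 46·28
1 = 46·600 − 193·143
1 = −193·1943 + 625·600
1 = 625·62776 − 20193·1943
1 = −20193·253047 + 81397·62776
So 62776·(81397) ≡ 1 (mod 253047), giving 62776⁻¹ ≡ 81397.
x ≡ 62776⁻¹·47690 ≡ 81397·47690 ≡ 81950 (mod 253047).

81950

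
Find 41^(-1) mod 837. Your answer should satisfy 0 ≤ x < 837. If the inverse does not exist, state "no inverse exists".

Apply the Euclidean algorithm to 837 and 41:
837 = 20*41 + 17
41 = 2*17 + 7
17 = 2*7 + 3
7 = 2*3 + 1
3 = 3*1 + 0
gcd = 1, so the inverse exists. Back-substitute:
1 = 7 − 2·3
1 = −2·17 + 5·7
1 = 5·41 − 12·17
1 = −12·837 + 245·41
So 41·245 ≡ 1 (mod 837).

245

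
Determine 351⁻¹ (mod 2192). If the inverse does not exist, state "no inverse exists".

943

Apply the Euclidean algorithm to 2192 and 351:
2192 = 6*351 + 86
351 = 4*86 + 7
86 = 12*7 + 2
7 = 3*2 + 1
2 = 2*1 + 0
The gcd is 1. Working backward:
1 = 7 − 3·2
1 = −3·86 + 37·7
1 = 37·351 − 151·86
1 = −151·2192 + 943·351
So 351·943 ≡ 1 (mod 2192).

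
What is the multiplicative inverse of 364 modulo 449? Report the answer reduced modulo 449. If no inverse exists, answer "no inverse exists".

Extended Euclidean algorithm:
449 = 1·364 + 85
364 = 4·85 + 24
85 = 3·24 + 13
24 = 1·13 + 11
13 = 1·11 + 2
11 = 5·2 + 1
2 = 2·1 + 0
Since gcd(364, 449) = 1, back-substitute to write 1 as a combination:
1 = 11 − 5·2
1 = −5·13 + 6·11
1 = 6·24 − 11·13
1 = −11·85 + 39·24
1 = 39·364 − 167·85
1 = −167·449 + 206·364
So 364·206 ≡ 1 (mod 449).

206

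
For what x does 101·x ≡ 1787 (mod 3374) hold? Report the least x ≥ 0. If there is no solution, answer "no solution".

First find gcd(101, 3374):
3374 = 33*101 + 41
101 = 2*41 + 19
41 = 2*19 + 3
19 = 6*3 + 1
3 = 3*1 + 0
gcd = 1, so a unique solution mod 3374 exists.
Back-substitute for the Bézout coefficients:
1 = 19 − 6·3
1 = −6·41 + 13·19
1 = 13·101 − 32·41
1 = −32·3374 + 1069·101
So 101·(1069) ≡ 1 (mod 3374), giving 101⁻¹ ≡ 1069.
x ≡ 101⁻¹·1787 ≡ 1069·1787 ≡ 619 (mod 3374).

619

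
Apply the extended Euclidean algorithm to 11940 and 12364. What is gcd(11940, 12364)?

Repeated division:
12364 = 1*11940 + 424
11940 = 28*424 + 68
424 = 6*68 + 16
68 = 4*16 + 4
16 = 4*4 + 0
gcd(11940, 12364) = 4.
Back-substituting:
4 = 68 − 4·16
4 = −4·424 + 25·68
4 = 25·11940 − 704·424
4 = −704·12364 + 729·11940
So 4 = (-704)·12364 + (729)·11940.

4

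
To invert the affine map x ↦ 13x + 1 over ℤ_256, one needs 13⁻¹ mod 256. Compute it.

Apply the Euclidean algorithm to 256 and 13:
256 = 19*13 + 9
13 = 1*9 + 4
9 = 2*4 + 1
4 = 4*1 + 0
The gcd is 1. Working backward:
1 = 9 − 2·4
1 = −2·13 + 3·9
1 = 3·256 − 59·13
Hence 13⁻¹ ≡ -59 ≡ 197 (mod 256).

197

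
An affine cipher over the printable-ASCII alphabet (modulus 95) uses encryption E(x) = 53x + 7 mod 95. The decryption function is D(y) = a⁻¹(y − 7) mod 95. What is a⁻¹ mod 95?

gcd(95, 53) by repeated division:
95 = 1*53 + 42
53 = 1*42 + 11
42 = 3*11 + 9
11 = 1*9 + 2
9 = 4*2 + 1
2 = 2*1 + 0
The gcd is 1. Working backward:
1 = 9 − 4·2
1 = −4·11 + 5·9
1 = 5·42 − 19·11
1 = −19·53 + 24·42
1 = 24·95 − 43·53
So 53·(-43) ≡ 1 (mod 95), and -43 ≡ 52 (mod 95).

52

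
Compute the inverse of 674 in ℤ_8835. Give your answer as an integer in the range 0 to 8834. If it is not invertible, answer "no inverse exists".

5204

Apply the Euclidean algorithm to 8835 and 674:
8835 = 13*674 + 73
674 = 9*73 + 17
73 = 4*17 + 5
17 = 3*5 + 2
5 = 2*2 + 1
2 = 2*1 + 0
The gcd is 1. Working backward:
1 = 5 − 2·2
1 = −2·17 + 7·5
1 = 7·73 − 30·17
1 = −30·674 + 277·73
1 = 277·8835 − 3631·674
Thus 674·(-3631) ≡ 1 (mod 8835); reducing, -3631 mod 8835 = 5204.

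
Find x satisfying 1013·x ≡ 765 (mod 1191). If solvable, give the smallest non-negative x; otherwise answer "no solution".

444

First find gcd(1013, 1191):
1191 = 1*1013 + 178
1013 = 5*178 + 123
178 = 1*123 + 55
123 = 2*55 + 13
55 = 4*13 + 3
13 = 4*3 + 1
3 = 3*1 + 0
gcd = 1, so a unique solution mod 1191 exists.
Back-substitute for the Bézout coefficients:
1 = 13 − 4·3
1 = −4·55 + 17·13
1 = 17·123 − 38·55
1 = −38·178 + 55·123
1 = 55·1013 − 313·178
1 = −313·1191 + 368·1013
So 1013·(368) ≡ 1 (mod 1191), giving 1013⁻¹ ≡ 368.
x ≡ 1013⁻¹·765 ≡ 368·765 ≡ 444 (mod 1191).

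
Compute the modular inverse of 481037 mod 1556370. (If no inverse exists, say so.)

Run Euclid on (1556370, 481037):
1556370 = 3*481037 + 113259
481037 = 4*113259 + 28001
113259 = 4*28001 + 1255
28001 = 22*1255 + 391
1255 = 3*391 + 82
391 = 4*82 + 63
82 = 1*63 + 19
63 = 3*19 + 6
19 = 3*6 + 1
6 = 6*1 + 0
gcd = 1, so the inverse exists. Back-substitute:
1 = 19 − 3·6
1 = −3·63 + 10·19
1 = 10·82 − 13·63
1 = −13·391 + 62·82
1 = 62·1255 − 199·391
1 = −199·28001 + 4440·1255
1 = 4440·113259 − 17959·28001
1 = −17959·481037 + 76276·113259
1 = 76276·1556370 − 246787·481037
So 481037·(-246787) ≡ 1 (mod 1556370), and -246787 ≡ 1309583 (mod 1556370).

1309583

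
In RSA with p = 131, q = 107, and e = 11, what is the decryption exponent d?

5011

φ(n) = (p−1)(q−1) = 130·106 = 13780.
Need d with 11·d ≡ 1 (mod 13780). Apply the extended Euclidean algorithm:
13780 = 1252*11 + 8
11 = 1*8 + 3
8 = 2*3 + 2
3 = 1*2 + 1
2 = 2*1 + 0
Back-substitute:
1 = 3 − 2
1 = −8 + 3·3
1 = 3·11 − 4·8
1 = −4·13780 + 5011·11
So 11·5011 ≡ 1 (mod 13780), hence d = 5011.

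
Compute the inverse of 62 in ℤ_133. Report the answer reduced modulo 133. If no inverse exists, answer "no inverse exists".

118

Apply the Euclidean algorithm to 133 and 62:
133 = 2×62 + 9
62 = 6×9 + 8
9 = 1×8 + 1
8 = 8×1 + 0
gcd = 1, so the inverse exists. Back-substitute:
1 = 9 − 8
1 = −62 + 7·9
1 = 7·133 − 15·62
So 62·(-15) ≡ 1 (mod 133), and -15 ≡ 118 (mod 133).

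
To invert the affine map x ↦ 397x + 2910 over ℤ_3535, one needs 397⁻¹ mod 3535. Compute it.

gcd(3535, 397) by repeated division:
3535 = 8*397 + 359
397 = 1*359 + 38
359 = 9*38 + 17
38 = 2*17 + 4
17 = 4*4 + 1
4 = 4*1 + 0
gcd = 1, so the inverse exists. Back-substitute:
1 = 17 − 4·4
1 = −4·38 + 9·17
1 = 9·359 − 85·38
1 = −85·397 + 94·359
1 = 94·3535 − 837·397
Thus 397·(-837) ≡ 1 (mod 3535); reducing, -837 mod 3535 = 2698.

2698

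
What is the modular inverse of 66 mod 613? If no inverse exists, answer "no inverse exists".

548

gcd(613, 66) by repeated division:
613 = 9×66 + 19
66 = 3×19 + 9
19 = 2×9 + 1
9 = 9×1 + 0
The gcd is 1. Working backward:
1 = 19 − 2·9
1 = −2·66 + 7·19
1 = 7·613 − 65·66
Hence 66⁻¹ ≡ -65 ≡ 548 (mod 613).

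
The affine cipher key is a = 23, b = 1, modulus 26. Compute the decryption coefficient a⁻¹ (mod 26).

Extended Euclidean algorithm:
26 = 1*23 + 3
23 = 7*3 + 2
3 = 1*2 + 1
2 = 2*1 + 0
The gcd is 1. Working backward:
1 = 3 − 2
1 = −23 + 8·3
1 = 8·26 − 9·23
Thus 23·(-9) ≡ 1 (mod 26); reducing, -9 mod 26 = 17.

17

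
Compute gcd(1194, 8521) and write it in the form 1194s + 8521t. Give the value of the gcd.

Apply Euclid's algorithm to 8521 and 1194:
8521 = 7·1194 + 163
1194 = 7·163 + 53
163 = 3·53 + 4
53 = 13·4 + 1
4 = 4·1 + 0
gcd(1194, 8521) = 1.
Back-substituting:
1 = 53 − 13·4
1 = −13·163 + 40·53
1 = 40·1194 − 293·163
1 = −293·8521 + 2091·1194
So 1 = (-293)·8521 + (2091)·1194.

1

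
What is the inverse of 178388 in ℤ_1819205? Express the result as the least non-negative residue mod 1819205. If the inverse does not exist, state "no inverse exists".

Apply the Euclidean algorithm to 1819205 and 178388:
1819205 = 10×178388 + 35325
178388 = 5×35325 + 1763
35325 = 20×1763 + 65
1763 = 27×65 + 8
65 = 8×8 + 1
8 = 8×1 + 0
gcd = 1, so the inverse exists. Back-substitute:
1 = 65 − 8·8
1 = −8·1763 + 217·65
1 = 217·35325 − 4348·1763
1 = −4348·178388 + 21957·35325
1 = 21957·1819205 − 223918·178388
Hence 178388⁻¹ ≡ -223918 ≡ 1595287 (mod 1819205).

1595287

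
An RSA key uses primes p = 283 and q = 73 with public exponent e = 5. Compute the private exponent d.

4061

φ(n) = (p−1)(q−1) = 282·72 = 20304.
Need d with 5·d ≡ 1 (mod 20304). Apply the extended Euclidean algorithm:
20304 = 4060*5 + 4
5 = 1*4 + 1
4 = 4*1 + 0
Back-substitute:
1 = 5 − 4
1 = −20304 + 4061·5
So 5·4061 ≡ 1 (mod 20304), hence d = 4061.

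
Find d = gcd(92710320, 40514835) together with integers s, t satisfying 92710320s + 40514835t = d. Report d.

Euclidean algorithm:
92710320 = 2·40514835 + 11680650
40514835 = 3·11680650 + 5472885
11680650 = 2·5472885 + 734880
5472885 = 7·734880 + 328725
734880 = 2·328725 + 77430
328725 = 4·77430 + 19005
77430 = 4·19005 + 1410
19005 = 13·1410 + 675
1410 = 2·675 + 60
675 = 11·60 + 15
60 = 4·15 + 0
gcd(92710320, 40514835) = 15.
Express as a combination:
15 = 675 − 11·60
15 = −11·1410 + 23·675
15 = 23·19005 − 310·1410
15 = −310·77430 + 1263·19005
15 = 1263·328725 − 5362·77430
15 = −5362·734880 + 11987·328725
15 = 11987·5472885 − 89271·734880
15 = −89271·11680650 + 190529·5472885
15 = 190529·40514835 − 660858·11680650
15 = −660858·92710320 + 1512245·40514835
So 15 = (-660858)·92710320 + (1512245)·40514835.

15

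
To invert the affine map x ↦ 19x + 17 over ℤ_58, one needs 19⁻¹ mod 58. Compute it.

Run Euclid on (58, 19):
58 = 3*19 + 1
19 = 19*1 + 0
gcd = 1, so the inverse exists. Back-substitute:
1 = 58 − 3·19
Thus 19·(-3) ≡ 1 (mod 58); reducing, -3 mod 58 = 55.

55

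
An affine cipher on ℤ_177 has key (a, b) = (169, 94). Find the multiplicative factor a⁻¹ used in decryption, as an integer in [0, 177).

gcd(177, 169) by repeated division:
177 = 1·169 + 8
169 = 21·8 + 1
8 = 8·1 + 0
The gcd is 1. Working backward:
1 = 169 − 21·8
1 = −21·177 + 22·169
So 169·22 ≡ 1 (mod 177).

22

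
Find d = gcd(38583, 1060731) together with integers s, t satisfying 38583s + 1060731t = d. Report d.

9

Euclidean algorithm:
1060731 = 27*38583 + 18990
38583 = 2*18990 + 603
18990 = 31*603 + 297
603 = 2*297 + 9
297 = 33*9 + 0
gcd(38583, 1060731) = 9.
Working backward:
9 = 603 − 2·297
9 = −2·18990 + 63·603
9 = 63·38583 − 128·18990
9 = −128·1060731 + 3519·38583
So 9 = (-128)·1060731 + (3519)·38583.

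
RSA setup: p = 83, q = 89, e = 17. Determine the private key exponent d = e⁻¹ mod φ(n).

849

φ(n) = (p−1)(q−1) = 82·88 = 7216.
Need d with 17·d ≡ 1 (mod 7216). Apply the extended Euclidean algorithm:
7216 = 424×17 + 8
17 = 2×8 + 1
8 = 8×1 + 0
Back-substitute:
1 = 17 − 2·8
1 = −2·7216 + 849·17
So 17·849 ≡ 1 (mod 7216), hence d = 849.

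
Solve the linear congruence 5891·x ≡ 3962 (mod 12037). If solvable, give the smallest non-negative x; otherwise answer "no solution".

First find gcd(5891, 12037):
12037 = 2×5891 + 255
5891 = 23×255 + 26
255 = 9×26 + 21
26 = 1×21 + 5
21 = 4×5 + 1
5 = 5×1 + 0
gcd = 1, so a unique solution mod 12037 exists.
Back-substitute for the Bézout coefficients:
1 = 21 − 4·5
1 = −4·26 + 5·21
1 = 5·255 − 49·26
1 = −49·5891 + 1132·255
1 = 1132·12037 − 2313·5891
So 5891·(-2313) ≡ 1 (mod 12037), giving 5891⁻¹ ≡ 9724.
x ≡ 5891⁻¹·3962 ≡ 9724·3962 ≡ 8088 (mod 12037).

8088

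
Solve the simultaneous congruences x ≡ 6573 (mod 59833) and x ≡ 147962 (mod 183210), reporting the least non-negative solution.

7407511472

Write x = 6573 + 59833·k. Then 59833·k ≡ 147962 − 6573 ≡ 141389 (mod 183210).
Need 59833⁻¹ mod 183210. Extended Euclid on (183210, 59833):
183210 = 3×59833 + 3711
59833 = 16×3711 + 457
3711 = 8×457 + 55
457 = 8×55 + 17
55 = 3×17 + 4
17 = 4×4 + 1
4 = 4×1 + 0
Back-substitute:
1 = 17 − 4·4
1 = −4·55 + 13·17
1 = 13·457 − 108·55
1 = −108·3711 + 877·457
1 = 877·59833 − 14140·3711
1 = −14140·183210 + 43297·59833
59833⁻¹ ≡ 43297 (mod 183210), so k ≡ 43297·141389 ≡ 123803 (mod 183210).
x = 6573 + 59833·123803 = 7407511472.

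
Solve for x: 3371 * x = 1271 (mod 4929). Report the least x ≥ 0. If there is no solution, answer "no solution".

1426

First find gcd(3371, 4929):
4929 = 1·3371 + 1558
3371 = 2·1558 + 255
1558 = 6·255 + 28
255 = 9·28 + 3
28 = 9·3 + 1
3 = 3·1 + 0
gcd = 1, so a unique solution mod 4929 exists.
Back-substitute for the Bézout coefficients:
1 = 28 − 9·3
1 = −9·255 + 82·28
1 = 82·1558 − 501·255
1 = −501·3371 + 1084·1558
1 = 1084·4929 − 1585·3371
So 3371·(-1585) ≡ 1 (mod 4929), giving 3371⁻¹ ≡ 3344.
x ≡ 3371⁻¹·1271 ≡ 3344·1271 ≡ 1426 (mod 4929).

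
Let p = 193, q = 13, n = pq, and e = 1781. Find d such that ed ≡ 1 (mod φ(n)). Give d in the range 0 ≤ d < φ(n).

2141

φ(n) = (p−1)(q−1) = 192·12 = 2304.
Need d with 1781·d ≡ 1 (mod 2304). Apply the extended Euclidean algorithm:
2304 = 1·1781 + 523
1781 = 3·523 + 212
523 = 2·212 + 99
212 = 2·99 + 14
99 = 7·14 + 1
14 = 14·1 + 0
Back-substitute:
1 = 99 − 7·14
1 = −7·212 + 15·99
1 = 15·523 − 37·212
1 = −37·1781 + 126·523
1 = 126·2304 − 163·1781
So 1781·(-163) ≡ 1 (mod 2304), hence d ≡ -163 ≡ 2141 (mod 2304).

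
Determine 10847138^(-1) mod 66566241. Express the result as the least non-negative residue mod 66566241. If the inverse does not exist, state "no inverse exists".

Extended Euclidean algorithm:
66566241 = 6×10847138 + 1483413
10847138 = 7×1483413 + 463247
1483413 = 3×463247 + 93672
463247 = 4×93672 + 88559
93672 = 1×88559 + 5113
88559 = 17×5113 + 1638
5113 = 3×1638 + 199
1638 = 8×199 + 46
199 = 4×46 + 15
46 = 3×15 + 1
15 = 15×1 + 0
The gcd is 1. Working backward:
1 = 46 − 3·15
1 = −3·199 + 13·46
1 = 13·1638 − 107·199
1 = −107·5113 + 334·1638
1 = 334·88559 − 5785·5113
1 = −5785·93672 + 6119·88559
1 = 6119·463247 − 30261·93672
1 = −30261·1483413 + 96902·463247
1 = 96902·10847138 − 708575·1483413
1 = −708575·66566241 + 4348352·10847138
So 10847138·4348352 ≡ 1 (mod 66566241).

4348352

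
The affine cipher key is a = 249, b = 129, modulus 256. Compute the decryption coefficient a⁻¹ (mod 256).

73

gcd(256, 249) by repeated division:
256 = 1×249 + 7
249 = 35×7 + 4
7 = 1×4 + 3
4 = 1×3 + 1
3 = 3×1 + 0
gcd = 1, so the inverse exists. Back-substitute:
1 = 4 − 3
1 = −7 + 2·4
1 = 2·249 − 71·7
1 = −71·256 + 73·249
So 249·73 ≡ 1 (mod 256).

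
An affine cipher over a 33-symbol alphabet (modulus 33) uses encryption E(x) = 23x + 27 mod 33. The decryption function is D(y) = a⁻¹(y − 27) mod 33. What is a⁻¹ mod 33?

23

Extended Euclidean algorithm:
33 = 1·23 + 10
23 = 2·10 + 3
10 = 3·3 + 1
3 = 3·1 + 0
gcd = 1, so the inverse exists. Back-substitute:
1 = 10 − 3·3
1 = −3·23 + 7·10
1 = 7·33 − 10·23
So 23·(-10) ≡ 1 (mod 33), and -10 ≡ 23 (mod 33).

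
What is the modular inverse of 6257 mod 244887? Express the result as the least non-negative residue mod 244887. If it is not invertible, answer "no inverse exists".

113657

Run Euclid on (244887, 6257):
244887 = 39*6257 + 864
6257 = 7*864 + 209
864 = 4*209 + 28
209 = 7*28 + 13
28 = 2*13 + 2
13 = 6*2 + 1
2 = 2*1 + 0
gcd = 1, so the inverse exists. Back-substitute:
1 = 13 − 6·2
1 = −6·28 + 13·13
1 = 13·209 − 97·28
1 = −97·864 + 401·209
1 = 401·6257 − 2904·864
1 = −2904·244887 + 113657·6257
So 6257·113657 ≡ 1 (mod 244887).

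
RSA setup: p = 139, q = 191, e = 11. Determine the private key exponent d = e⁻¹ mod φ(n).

φ(n) = (p−1)(q−1) = 138·190 = 26220.
Need d with 11·d ≡ 1 (mod 26220). Apply the extended Euclidean algorithm:
26220 = 2383·11 + 7
11 = 1·7 + 4
7 = 1·4 + 3
4 = 1·3 + 1
3 = 3·1 + 0
Back-substitute:
1 = 4 − 3
1 = −7 + 2·4
1 = 2·11 − 3·7
1 = −3·26220 + 7151·11
So 11·7151 ≡ 1 (mod 26220), hence d = 7151.

7151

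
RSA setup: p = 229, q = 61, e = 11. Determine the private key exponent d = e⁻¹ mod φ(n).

φ(n) = (p−1)(q−1) = 228·60 = 13680.
Need d with 11·d ≡ 1 (mod 13680). Apply the extended Euclidean algorithm:
13680 = 1243×11 + 7
11 = 1×7 + 4
7 = 1×4 + 3
4 = 1×3 + 1
3 = 3×1 + 0
Back-substitute:
1 = 4 − 3
1 = −7 + 2·4
1 = 2·11 − 3·7
1 = −3·13680 + 3731·11
So 11·3731 ≡ 1 (mod 13680), hence d = 3731.

3731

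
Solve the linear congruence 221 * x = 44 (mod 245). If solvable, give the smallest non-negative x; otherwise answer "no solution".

39

First find gcd(221, 245):
245 = 1*221 + 24
221 = 9*24 + 5
24 = 4*5 + 4
5 = 1*4 + 1
4 = 4*1 + 0
gcd = 1, so a unique solution mod 245 exists.
Back-substitute for the Bézout coefficients:
1 = 5 − 4
1 = −24 + 5·5
1 = 5·221 − 46·24
1 = −46·245 + 51·221
So 221·(51) ≡ 1 (mod 245), giving 221⁻¹ ≡ 51.
x ≡ 221⁻¹·44 ≡ 51·44 ≡ 39 (mod 245).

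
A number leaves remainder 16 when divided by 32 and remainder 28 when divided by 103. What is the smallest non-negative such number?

Write x = 16 + 32·k. Then 32·k ≡ 28 − 16 ≡ 12 (mod 103).
Need 32⁻¹ mod 103. Extended Euclid on (103, 32):
103 = 3×32 + 7
32 = 4×7 + 4
7 = 1×4 + 3
4 = 1×3 + 1
3 = 3×1 + 0
Back-substitute:
1 = 4 − 3
1 = −7 + 2·4
1 = 2·32 − 9·7
1 = −9·103 + 29·32
32⁻¹ ≡ 29 (mod 103), so k ≡ 29·12 ≡ 39 (mod 103).
x = 16 + 32·39 = 1264.

1264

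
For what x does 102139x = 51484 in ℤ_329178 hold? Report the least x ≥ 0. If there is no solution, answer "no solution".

First find gcd(102139, 329178):
329178 = 3×102139 + 22761
102139 = 4×22761 + 11095
22761 = 2×11095 + 571
11095 = 19×571 + 246
571 = 2×246 + 79
246 = 3×79 + 9
79 = 8×9 + 7
9 = 1×7 + 2
7 = 3×2 + 1
2 = 2×1 + 0
gcd = 1, so a unique solution mod 329178 exists.
Back-substitute for the Bézout coefficients:
1 = 7 − 3·2
1 = −3·9 + 4·7
1 = 4·79 − 35·9
1 = −35·246 + 109·79
1 = 109·571 − 253·246
1 = −253·11095 + 4916·571
1 = 4916·22761 − 10085·11095
1 = −10085·102139 + 45256·22761
1 = 45256·329178 − 145853·102139
So 102139·(-145853) ≡ 1 (mod 329178), giving 102139⁻¹ ≡ 183325.
x ≡ 102139⁻¹·51484 ≡ 183325·51484 ≡ 112684 (mod 329178).

112684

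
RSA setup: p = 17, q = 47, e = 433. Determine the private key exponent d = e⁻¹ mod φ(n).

17

φ(n) = (p−1)(q−1) = 16·46 = 736.
Need d with 433·d ≡ 1 (mod 736). Apply the extended Euclidean algorithm:
736 = 1·433 + 303
433 = 1·303 + 130
303 = 2·130 + 43
130 = 3·43 + 1
43 = 43·1 + 0
Back-substitute:
1 = 130 − 3·43
1 = −3·303 + 7·130
1 = 7·433 − 10·303
1 = −10·736 + 17·433
So 433·17 ≡ 1 (mod 736), hence d = 17.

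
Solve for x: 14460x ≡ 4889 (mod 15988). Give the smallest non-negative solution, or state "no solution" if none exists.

gcd(14460, 15988):
15988 = 1·14460 + 1528
14460 = 9·1528 + 708
1528 = 2·708 + 112
708 = 6·112 + 36
112 = 3·36 + 4
36 = 9·4 + 0
gcd = 4, but 4 ∤ 4889, so the congruence has no solution.

no solution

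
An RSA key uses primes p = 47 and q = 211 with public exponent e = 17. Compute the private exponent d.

2273

φ(n) = (p−1)(q−1) = 46·210 = 9660.
Need d with 17·d ≡ 1 (mod 9660). Apply the extended Euclidean algorithm:
9660 = 568*17 + 4
17 = 4*4 + 1
4 = 4*1 + 0
Back-substitute:
1 = 17 − 4·4
1 = −4·9660 + 2273·17
So 17·2273 ≡ 1 (mod 9660), hence d = 2273.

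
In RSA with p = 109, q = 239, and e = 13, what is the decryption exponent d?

φ(n) = (p−1)(q−1) = 108·238 = 25704.
Need d with 13·d ≡ 1 (mod 25704). Apply the extended Euclidean algorithm:
25704 = 1977·13 + 3
13 = 4·3 + 1
3 = 3·1 + 0
Back-substitute:
1 = 13 − 4·3
1 = −4·25704 + 7909·13
So 13·7909 ≡ 1 (mod 25704), hence d = 7909.

7909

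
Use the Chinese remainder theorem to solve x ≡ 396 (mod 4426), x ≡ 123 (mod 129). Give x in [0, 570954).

212844

Write x = 396 + 4426·k. Then 4426·k ≡ 123 − 396 ≡ 114 (mod 129).
Need 4426⁻¹ mod 129. Extended Euclid on (129, 40):
129 = 3×40 + 9
40 = 4×9 + 4
9 = 2×4 + 1
4 = 4×1 + 0
Back-substitute:
1 = 9 − 2·4
1 = −2·40 + 9·9
1 = 9·129 − 29·40
4426⁻¹ ≡ 100 (mod 129), so k ≡ 100·114 ≡ 48 (mod 129).
x = 396 + 4426·48 = 212844.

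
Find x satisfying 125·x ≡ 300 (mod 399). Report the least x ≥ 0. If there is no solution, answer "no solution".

First find gcd(125, 399):
399 = 3*125 + 24
125 = 5*24 + 5
24 = 4*5 + 4
5 = 1*4 + 1
4 = 4*1 + 0
gcd = 1, so a unique solution mod 399 exists.
Back-substitute for the Bézout coefficients:
1 = 5 − 4
1 = −24 + 5·5
1 = 5·125 − 26·24
1 = −26·399 + 83·125
So 125·(83) ≡ 1 (mod 399), giving 125⁻¹ ≡ 83.
x ≡ 125⁻¹·300 ≡ 83·300 ≡ 162 (mod 399).

162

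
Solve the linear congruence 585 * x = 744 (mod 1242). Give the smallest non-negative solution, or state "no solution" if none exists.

no solution

gcd(585, 1242):
1242 = 2*585 + 72
585 = 8*72 + 9
72 = 8*9 + 0
gcd = 9, but 9 ∤ 744, so the congruence has no solution.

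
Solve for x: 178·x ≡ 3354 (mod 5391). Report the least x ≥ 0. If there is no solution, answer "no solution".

564

First find gcd(178, 5391):
5391 = 30·178 + 51
178 = 3·51 + 25
51 = 2·25 + 1
25 = 25·1 + 0
gcd = 1, so a unique solution mod 5391 exists.
Back-substitute for the Bézout coefficients:
1 = 51 − 2·25
1 = −2·178 + 7·51
1 = 7·5391 − 212·178
So 178·(-212) ≡ 1 (mod 5391), giving 178⁻¹ ≡ 5179.
x ≡ 178⁻¹·3354 ≡ 5179·3354 ≡ 564 (mod 5391).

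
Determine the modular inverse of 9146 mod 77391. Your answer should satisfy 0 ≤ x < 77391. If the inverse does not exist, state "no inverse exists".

23549

gcd(77391, 9146) by repeated division:
77391 = 8×9146 + 4223
9146 = 2×4223 + 700
4223 = 6×700 + 23
700 = 30×23 + 10
23 = 2×10 + 3
10 = 3×3 + 1
3 = 3×1 + 0
gcd = 1, so the inverse exists. Back-substitute:
1 = 10 − 3·3
1 = −3·23 + 7·10
1 = 7·700 − 213·23
1 = −213·4223 + 1285·700
1 = 1285·9146 − 2783·4223
1 = −2783·77391 + 23549·9146
So 9146·23549 ≡ 1 (mod 77391).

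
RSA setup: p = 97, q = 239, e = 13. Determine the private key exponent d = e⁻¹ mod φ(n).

φ(n) = (p−1)(q−1) = 96·238 = 22848.
Need d with 13·d ≡ 1 (mod 22848). Apply the extended Euclidean algorithm:
22848 = 1757·13 + 7
13 = 1·7 + 6
7 = 1·6 + 1
6 = 6·1 + 0
Back-substitute:
1 = 7 − 6
1 = −13 + 2·7
1 = 2·22848 − 3515·13
So 13·(-3515) ≡ 1 (mod 22848), hence d ≡ -3515 ≡ 19333 (mod 22848).

19333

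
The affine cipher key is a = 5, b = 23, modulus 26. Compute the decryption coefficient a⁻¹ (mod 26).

gcd(26, 5) by repeated division:
26 = 5·5 + 1
5 = 5·1 + 0
gcd = 1, so the inverse exists. Back-substitute:
1 = 26 − 5·5
So 5·(-5) ≡ 1 (mod 26), and -5 ≡ 21 (mod 26).

21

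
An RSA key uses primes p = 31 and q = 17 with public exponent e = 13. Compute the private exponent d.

37

φ(n) = (p−1)(q−1) = 30·16 = 480.
Need d with 13·d ≡ 1 (mod 480). Apply the extended Euclidean algorithm:
480 = 36*13 + 12
13 = 1*12 + 1
12 = 12*1 + 0
Back-substitute:
1 = 13 − 12
1 = −480 + 37·13
So 13·37 ≡ 1 (mod 480), hence d = 37.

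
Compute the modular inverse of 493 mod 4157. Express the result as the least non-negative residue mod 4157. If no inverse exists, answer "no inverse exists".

2420

Run Euclid on (4157, 493):
4157 = 8×493 + 213
493 = 2×213 + 67
213 = 3×67 + 12
67 = 5×12 + 7
12 = 1×7 + 5
7 = 1×5 + 2
5 = 2×2 + 1
2 = 2×1 + 0
gcd = 1, so the inverse exists. Back-substitute:
1 = 5 − 2·2
1 = −2·7 + 3·5
1 = 3·12 − 5·7
1 = −5·67 + 28·12
1 = 28·213 − 89·67
1 = −89·493 + 206·213
1 = 206·4157 − 1737·493
So 493·(-1737) ≡ 1 (mod 4157), and -1737 ≡ 2420 (mod 4157).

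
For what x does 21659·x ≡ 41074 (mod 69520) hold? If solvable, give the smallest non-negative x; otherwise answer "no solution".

2406

First find gcd(21659, 69520):
69520 = 3·21659 + 4543
21659 = 4·4543 + 3487
4543 = 1·3487 + 1056
3487 = 3·1056 + 319
1056 = 3·319 + 99
319 = 3·99 + 22
99 = 4·22 + 11
22 = 2·11 + 0
gcd = 11 and 11 | 41074, so solutions exist. Divide through by 11: 1969x ≡ 3734 (mod 6320).
Now find 1969⁻¹ mod 6320:
6320 = 3×1969 + 413
1969 = 4×413 + 317
413 = 1×317 + 96
317 = 3×96 + 29
96 = 3×29 + 9
29 = 3×9 + 2
9 = 4×2 + 1
2 = 2×1 + 0
Back-substitute:
1 = 9 − 4·2
1 = −4·29 + 13·9
1 = 13·96 − 43·29
1 = −43·317 + 142·96
1 = 142·413 − 185·317
1 = −185·1969 + 882·413
1 = 882·6320 − 2831·1969
So 1969·(-2831) ≡ 1 (mod 6320), i.e. 1969⁻¹ ≡ 3489.
Then x ≡ 3489·3734 ≡ 2406 (mod 6320); the smallest non-negative solution is x = 2406.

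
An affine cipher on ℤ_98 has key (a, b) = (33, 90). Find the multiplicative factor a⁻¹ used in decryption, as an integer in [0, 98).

Apply the Euclidean algorithm to 98 and 33:
98 = 2*33 + 32
33 = 1*32 + 1
32 = 32*1 + 0
Since gcd(33, 98) = 1, back-substitute to write 1 as a combination:
1 = 33 − 32
1 = −98 + 3·33
So 33·3 ≡ 1 (mod 98).

3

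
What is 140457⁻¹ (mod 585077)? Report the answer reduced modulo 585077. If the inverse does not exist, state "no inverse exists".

Run Euclid on (585077, 140457):
585077 = 4·140457 + 23249
140457 = 6·23249 + 963
23249 = 24·963 + 137
963 = 7·137 + 4
137 = 34·4 + 1
4 = 4·1 + 0
Since gcd(140457, 585077) = 1, back-substitute to write 1 as a combination:
1 = 137 − 34·4
1 = −34·963 + 239·137
1 = 239·23249 − 5770·963
1 = −5770·140457 + 34859·23249
1 = 34859·585077 − 145206·140457
Thus 140457·(-145206) ≡ 1 (mod 585077); reducing, -145206 mod 585077 = 439871.

439871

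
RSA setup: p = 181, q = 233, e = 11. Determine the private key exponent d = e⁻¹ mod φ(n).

φ(n) = (p−1)(q−1) = 180·232 = 41760.
Need d with 11·d ≡ 1 (mod 41760). Apply the extended Euclidean algorithm:
41760 = 3796·11 + 4
11 = 2·4 + 3
4 = 1·3 + 1
3 = 3·1 + 0
Back-substitute:
1 = 4 − 3
1 = −11 + 3·4
1 = 3·41760 − 11389·11
So 11·(-11389) ≡ 1 (mod 41760), hence d ≡ -11389 ≡ 30371 (mod 41760).

30371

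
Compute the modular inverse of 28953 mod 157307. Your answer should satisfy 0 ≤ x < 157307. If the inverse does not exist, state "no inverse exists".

gcd(157307, 28953) by repeated division:
157307 = 5×28953 + 12542
28953 = 2×12542 + 3869
12542 = 3×3869 + 935
3869 = 4×935 + 129
935 = 7×129 + 32
129 = 4×32 + 1
32 = 32×1 + 0
The gcd is 1. Working backward:
1 = 129 − 4·32
1 = −4·935 + 29·129
1 = 29·3869 − 120·935
1 = −120·12542 + 389·3869
1 = 389·28953 − 898·12542
1 = −898·157307 + 4879·28953
So 28953·4879 ≡ 1 (mod 157307).

4879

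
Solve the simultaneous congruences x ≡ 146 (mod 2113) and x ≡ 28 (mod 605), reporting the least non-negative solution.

Write x = 146 + 2113·k. Then 2113·k ≡ 28 − 146 ≡ 487 (mod 605).
Need 2113⁻¹ mod 605. Extended Euclid on (605, 298):
605 = 2*298 + 9
298 = 33*9 + 1
9 = 9*1 + 0
Back-substitute:
1 = 298 − 33·9
1 = −33·605 + 67·298
2113⁻¹ ≡ 67 (mod 605), so k ≡ 67·487 ≡ 564 (mod 605).
x = 146 + 2113·564 = 1191878.

1191878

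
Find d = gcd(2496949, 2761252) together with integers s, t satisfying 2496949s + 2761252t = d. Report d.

Apply Euclid's algorithm to 2761252 and 2496949:
2761252 = 1×2496949 + 264303
2496949 = 9×264303 + 118222
264303 = 2×118222 + 27859
118222 = 4×27859 + 6786
27859 = 4×6786 + 715
6786 = 9×715 + 351
715 = 2×351 + 13
351 = 27×13 + 0
gcd(2496949, 2761252) = 13.
Back-substituting:
13 = 715 − 2·351
13 = −2·6786 + 19·715
13 = 19·27859 − 78·6786
13 = −78·118222 + 331·27859
13 = 331·264303 − 740·118222
13 = −740·2496949 + 6991·264303
13 = 6991·2761252 − 7731·2496949
So 13 = (6991)·2761252 + (-7731)·2496949.

13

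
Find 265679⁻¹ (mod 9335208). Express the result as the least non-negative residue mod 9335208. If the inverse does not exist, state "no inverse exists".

7170407

Extended Euclidean algorithm:
9335208 = 35*265679 + 36443
265679 = 7*36443 + 10578
36443 = 3*10578 + 4709
10578 = 2*4709 + 1160
4709 = 4*1160 + 69
1160 = 16*69 + 56
69 = 1*56 + 13
56 = 4*13 + 4
13 = 3*4 + 1
4 = 4*1 + 0
The gcd is 1. Working backward:
1 = 13 − 3·4
1 = −3·56 + 13·13
1 = 13·69 − 16·56
1 = −16·1160 + 269·69
1 = 269·4709 − 1092·1160
1 = −1092·10578 + 2453·4709
1 = 2453·36443 − 8451·10578
1 = −8451·265679 + 61610·36443
1 = 61610·9335208 − 2164801·265679
Hence 265679⁻¹ ≡ -2164801 ≡ 7170407 (mod 9335208).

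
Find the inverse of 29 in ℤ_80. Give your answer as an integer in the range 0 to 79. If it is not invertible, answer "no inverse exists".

Run Euclid on (80, 29):
80 = 2·29 + 22
29 = 1·22 + 7
22 = 3·7 + 1
7 = 7·1 + 0
Since gcd(29, 80) = 1, back-substitute to write 1 as a combination:
1 = 22 − 3·7
1 = −3·29 + 4·22
1 = 4·80 − 11·29
Thus 29·(-11) ≡ 1 (mod 80); reducing, -11 mod 80 = 69.

69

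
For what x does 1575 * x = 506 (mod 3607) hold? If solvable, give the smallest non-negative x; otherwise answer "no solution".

3589

First find gcd(1575, 3607):
3607 = 2×1575 + 457
1575 = 3×457 + 204
457 = 2×204 + 49
204 = 4×49 + 8
49 = 6×8 + 1
8 = 8×1 + 0
gcd = 1, so a unique solution mod 3607 exists.
Back-substitute for the Bézout coefficients:
1 = 49 − 6·8
1 = −6·204 + 25·49
1 = 25·457 − 56·204
1 = −56·1575 + 193·457
1 = 193·3607 − 442·1575
So 1575·(-442) ≡ 1 (mod 3607), giving 1575⁻¹ ≡ 3165.
x ≡ 1575⁻¹·506 ≡ 3165·506 ≡ 3589 (mod 3607).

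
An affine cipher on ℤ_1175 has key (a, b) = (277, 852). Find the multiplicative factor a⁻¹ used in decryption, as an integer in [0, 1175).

Apply the Euclidean algorithm to 1175 and 277:
1175 = 4×277 + 67
277 = 4×67 + 9
67 = 7×9 + 4
9 = 2×4 + 1
4 = 4×1 + 0
Since gcd(277, 1175) = 1, back-substitute to write 1 as a combination:
1 = 9 − 2·4
1 = −2·67 + 15·9
1 = 15·277 − 62·67
1 = −62·1175 + 263·277
So 277·263 ≡ 1 (mod 1175).

263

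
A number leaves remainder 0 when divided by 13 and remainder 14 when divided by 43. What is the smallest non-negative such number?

143

Write x = 0 + 13·k. Then 13·k ≡ 14 − 0 ≡ 14 (mod 43).
Need 13⁻¹ mod 43. Extended Euclid on (43, 13):
43 = 3·13 + 4
13 = 3·4 + 1
4 = 4·1 + 0
Back-substitute:
1 = 13 − 3·4
1 = −3·43 + 10·13
13⁻¹ ≡ 10 (mod 43), so k ≡ 10·14 ≡ 11 (mod 43).
x = 0 + 13·11 = 143.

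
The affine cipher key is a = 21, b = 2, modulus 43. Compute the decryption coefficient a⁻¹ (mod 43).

41

Extended Euclidean algorithm:
43 = 2*21 + 1
21 = 21*1 + 0
Since gcd(21, 43) = 1, back-substitute to write 1 as a combination:
1 = 43 − 2·21
So 21·(-2) ≡ 1 (mod 43), and -2 ≡ 41 (mod 43).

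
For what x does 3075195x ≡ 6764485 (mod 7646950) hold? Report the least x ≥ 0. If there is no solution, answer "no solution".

1247403

First find gcd(3075195, 7646950):
7646950 = 2*3075195 + 1496560
3075195 = 2*1496560 + 82075
1496560 = 18*82075 + 19210
82075 = 4*19210 + 5235
19210 = 3*5235 + 3505
5235 = 1*3505 + 1730
3505 = 2*1730 + 45
1730 = 38*45 + 20
45 = 2*20 + 5
20 = 4*5 + 0
gcd = 5 and 5 | 6764485, so solutions exist. Divide through by 5: 615039x ≡ 1352897 (mod 1529390).
Now find 615039⁻¹ mod 1529390:
1529390 = 2*615039 + 299312
615039 = 2*299312 + 16415
299312 = 18*16415 + 3842
16415 = 4*3842 + 1047
3842 = 3*1047 + 701
1047 = 1*701 + 346
701 = 2*346 + 9
346 = 38*9 + 4
9 = 2*4 + 1
4 = 4*1 + 0
Back-substitute:
1 = 9 − 2·4
1 = −2·346 + 77·9
1 = 77·701 − 156·346
1 = −156·1047 + 233·701
1 = 233·3842 − 855·1047
1 = −855·16415 + 3653·3842
1 = 3653·299312 − 66609·16415
1 = −66609·615039 + 136871·299312
1 = 136871·1529390 − 340351·615039
So 615039·(-340351) ≡ 1 (mod 1529390), i.e. 615039⁻¹ ≡ 1189039.
Then x ≡ 1189039·1352897 ≡ 1247403 (mod 1529390); the smallest non-negative solution is x = 1247403.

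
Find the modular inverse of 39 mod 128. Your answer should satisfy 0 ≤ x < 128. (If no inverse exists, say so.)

Run Euclid on (128, 39):
128 = 3×39 + 11
39 = 3×11 + 6
11 = 1×6 + 5
6 = 1×5 + 1
5 = 5×1 + 0
Since gcd(39, 128) = 1, back-substitute to write 1 as a combination:
1 = 6 − 5
1 = −11 + 2·6
1 = 2·39 − 7·11
1 = −7·128 + 23·39
So 39·23 ≡ 1 (mod 128).

23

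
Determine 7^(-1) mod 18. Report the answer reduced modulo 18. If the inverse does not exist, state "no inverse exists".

gcd(18, 7) by repeated division:
18 = 2·7 + 4
7 = 1·4 + 3
4 = 1·3 + 1
3 = 3·1 + 0
Since gcd(7, 18) = 1, back-substitute to write 1 as a combination:
1 = 4 − 3
1 = −7 + 2·4
1 = 2·18 − 5·7
Thus 7·(-5) ≡ 1 (mod 18); reducing, -5 mod 18 = 13.

13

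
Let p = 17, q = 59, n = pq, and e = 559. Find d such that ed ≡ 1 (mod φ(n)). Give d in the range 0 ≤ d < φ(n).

591

φ(n) = (p−1)(q−1) = 16·58 = 928.
Need d with 559·d ≡ 1 (mod 928). Apply the extended Euclidean algorithm:
928 = 1×559 + 369
559 = 1×369 + 190
369 = 1×190 + 179
190 = 1×179 + 11
179 = 16×11 + 3
11 = 3×3 + 2
3 = 1×2 + 1
2 = 2×1 + 0
Back-substitute:
1 = 3 − 2
1 = −11 + 4·3
1 = 4·179 − 65·11
1 = −65·190 + 69·179
1 = 69·369 − 134·190
1 = −134·559 + 203·369
1 = 203·928 − 337·559
So 559·(-337) ≡ 1 (mod 928), hence d ≡ -337 ≡ 591 (mod 928).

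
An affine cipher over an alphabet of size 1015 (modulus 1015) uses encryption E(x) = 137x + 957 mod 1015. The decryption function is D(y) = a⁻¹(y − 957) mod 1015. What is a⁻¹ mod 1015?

Extended Euclidean algorithm:
1015 = 7×137 + 56
137 = 2×56 + 25
56 = 2×25 + 6
25 = 4×6 + 1
6 = 6×1 + 0
gcd = 1, so the inverse exists. Back-substitute:
1 = 25 − 4·6
1 = −4·56 + 9·25
1 = 9·137 − 22·56
1 = −22·1015 + 163·137
So 137·163 ≡ 1 (mod 1015).

163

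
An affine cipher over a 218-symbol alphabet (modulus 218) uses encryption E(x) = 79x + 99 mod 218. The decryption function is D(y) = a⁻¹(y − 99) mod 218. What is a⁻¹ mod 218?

gcd(218, 79) by repeated division:
218 = 2·79 + 60
79 = 1·60 + 19
60 = 3·19 + 3
19 = 6·3 + 1
3 = 3·1 + 0
The gcd is 1. Working backward:
1 = 19 − 6·3
1 = −6·60 + 19·19
1 = 19·79 − 25·60
1 = −25·218 + 69·79
So 79·69 ≡ 1 (mod 218).

69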